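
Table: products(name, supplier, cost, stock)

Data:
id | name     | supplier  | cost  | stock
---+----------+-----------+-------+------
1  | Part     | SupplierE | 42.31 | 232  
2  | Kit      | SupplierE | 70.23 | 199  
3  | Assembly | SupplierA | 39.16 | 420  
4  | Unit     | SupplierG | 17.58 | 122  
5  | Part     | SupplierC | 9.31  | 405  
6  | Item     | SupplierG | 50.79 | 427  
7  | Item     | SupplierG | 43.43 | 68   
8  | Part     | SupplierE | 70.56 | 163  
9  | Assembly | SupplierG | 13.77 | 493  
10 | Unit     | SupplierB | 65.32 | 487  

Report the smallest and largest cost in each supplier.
SELECT supplier, MIN(cost), MAX(cost)
FROM products
GROUP BY supplier

Result:
  SupplierA: min=39.16, max=39.16
  SupplierB: min=65.32, max=65.32
  SupplierC: min=9.31, max=9.31
  SupplierE: min=42.31, max=70.56
  SupplierG: min=13.77, max=50.79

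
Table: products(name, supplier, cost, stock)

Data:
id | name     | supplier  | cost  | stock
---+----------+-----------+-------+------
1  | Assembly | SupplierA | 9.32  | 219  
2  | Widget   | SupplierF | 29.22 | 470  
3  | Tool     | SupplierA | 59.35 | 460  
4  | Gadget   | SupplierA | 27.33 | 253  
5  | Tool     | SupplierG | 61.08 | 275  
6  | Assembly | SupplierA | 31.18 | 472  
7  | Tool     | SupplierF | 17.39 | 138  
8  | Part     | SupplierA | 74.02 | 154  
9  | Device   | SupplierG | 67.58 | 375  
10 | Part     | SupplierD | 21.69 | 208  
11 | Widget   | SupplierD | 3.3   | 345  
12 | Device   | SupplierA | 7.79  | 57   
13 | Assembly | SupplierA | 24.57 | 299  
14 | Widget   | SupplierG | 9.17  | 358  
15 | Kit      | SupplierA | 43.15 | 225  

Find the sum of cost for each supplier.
SELECT supplier, SUM(cost) as result
FROM products
GROUP BY supplier

Result:
  SupplierA: 276.71
  SupplierD: 24.99
  SupplierF: 46.61
  SupplierG: 137.83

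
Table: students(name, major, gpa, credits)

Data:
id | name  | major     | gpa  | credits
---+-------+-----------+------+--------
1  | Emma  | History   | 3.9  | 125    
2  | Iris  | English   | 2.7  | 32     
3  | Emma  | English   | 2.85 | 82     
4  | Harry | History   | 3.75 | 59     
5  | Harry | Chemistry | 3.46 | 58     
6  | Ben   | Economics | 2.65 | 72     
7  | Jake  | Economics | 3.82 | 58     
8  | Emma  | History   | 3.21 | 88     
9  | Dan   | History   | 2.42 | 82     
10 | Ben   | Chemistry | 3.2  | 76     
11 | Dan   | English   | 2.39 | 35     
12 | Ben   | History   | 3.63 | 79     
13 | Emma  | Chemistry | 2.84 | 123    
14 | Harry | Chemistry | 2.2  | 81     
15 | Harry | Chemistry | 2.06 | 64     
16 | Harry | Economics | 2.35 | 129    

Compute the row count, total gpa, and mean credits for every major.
SELECT major,
       COUNT(*) as cnt,
       SUM(gpa) as total_gpa,
       AVG(credits) as avg_credits
FROM students
GROUP BY major

Result:
  Chemistry: 5 records, 13.76 total gpa, 80.40 avg credits
  Economics: 3 records, 8.82 total gpa, 86.33 avg credits
  English: 3 records, 7.94 total gpa, 49.67 avg credits
  History: 5 records, 16.91 total gpa, 86.60 avg credits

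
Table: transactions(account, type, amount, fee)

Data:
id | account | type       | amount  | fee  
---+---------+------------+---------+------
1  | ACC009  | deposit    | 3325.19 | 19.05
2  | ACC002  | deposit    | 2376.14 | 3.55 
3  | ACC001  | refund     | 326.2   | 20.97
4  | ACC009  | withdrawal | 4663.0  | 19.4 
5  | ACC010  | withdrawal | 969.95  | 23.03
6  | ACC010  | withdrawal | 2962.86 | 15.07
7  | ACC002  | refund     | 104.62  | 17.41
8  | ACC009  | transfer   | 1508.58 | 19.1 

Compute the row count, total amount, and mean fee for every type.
SELECT type,
       COUNT(*) as cnt,
       SUM(amount) as total_amount,
       AVG(fee) as avg_fee
FROM transactions
GROUP BY type

Result:
  deposit: 2 records, 5701.33 total amount, 11.30 avg fee
  refund: 2 records, 430.82 total amount, 19.19 avg fee
  transfer: 1 records, 1508.58 total amount, 19.10 avg fee
  withdrawal: 3 records, 8595.81 total amount, 19.17 avg fee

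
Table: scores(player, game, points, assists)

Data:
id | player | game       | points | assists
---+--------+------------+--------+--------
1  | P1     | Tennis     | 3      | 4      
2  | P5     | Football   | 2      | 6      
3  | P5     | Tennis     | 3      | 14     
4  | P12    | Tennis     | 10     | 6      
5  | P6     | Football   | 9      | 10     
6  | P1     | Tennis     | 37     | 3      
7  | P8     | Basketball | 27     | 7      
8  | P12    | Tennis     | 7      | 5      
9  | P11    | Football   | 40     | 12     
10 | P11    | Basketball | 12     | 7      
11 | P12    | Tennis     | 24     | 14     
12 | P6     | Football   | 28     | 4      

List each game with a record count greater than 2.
SELECT game, COUNT(*) as cnt
FROM scores
GROUP BY game
HAVING COUNT(*) > 2

Result:
  Football: 4
  Tennis: 6

Note: HAVING filters groups after aggregation, WHERE filters rows before.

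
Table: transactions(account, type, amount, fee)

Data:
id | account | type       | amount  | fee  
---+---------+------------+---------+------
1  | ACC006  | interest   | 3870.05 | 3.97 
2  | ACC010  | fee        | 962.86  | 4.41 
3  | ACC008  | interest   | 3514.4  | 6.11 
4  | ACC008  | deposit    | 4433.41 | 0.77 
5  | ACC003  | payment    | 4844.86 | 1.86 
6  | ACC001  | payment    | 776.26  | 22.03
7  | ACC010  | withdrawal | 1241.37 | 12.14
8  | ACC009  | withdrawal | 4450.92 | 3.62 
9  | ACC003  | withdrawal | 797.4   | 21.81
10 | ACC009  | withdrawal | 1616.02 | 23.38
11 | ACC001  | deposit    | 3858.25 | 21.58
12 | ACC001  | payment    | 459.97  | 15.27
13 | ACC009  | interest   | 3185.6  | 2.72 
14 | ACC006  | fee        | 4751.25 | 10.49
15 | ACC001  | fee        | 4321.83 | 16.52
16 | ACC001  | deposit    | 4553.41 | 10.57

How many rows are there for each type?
SELECT type, COUNT(*) as count
FROM transactions
GROUP BY type

Result:
  deposit: 3
  fee: 3
  interest: 3
  payment: 3
  withdrawal: 4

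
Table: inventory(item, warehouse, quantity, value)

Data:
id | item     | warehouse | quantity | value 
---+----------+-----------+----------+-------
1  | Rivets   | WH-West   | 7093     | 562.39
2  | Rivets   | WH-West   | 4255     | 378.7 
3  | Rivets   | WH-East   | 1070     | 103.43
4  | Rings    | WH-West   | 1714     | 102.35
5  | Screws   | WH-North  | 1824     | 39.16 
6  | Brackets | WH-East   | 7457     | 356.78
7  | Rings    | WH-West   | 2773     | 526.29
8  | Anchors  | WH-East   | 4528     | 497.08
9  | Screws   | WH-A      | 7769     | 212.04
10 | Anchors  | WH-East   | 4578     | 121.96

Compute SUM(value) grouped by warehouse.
SELECT warehouse, SUM(value) as result
FROM inventory
GROUP BY warehouse

Result:
  WH-A: 212.04
  WH-East: 1079.25
  WH-North: 39.16
  WH-West: 1569.73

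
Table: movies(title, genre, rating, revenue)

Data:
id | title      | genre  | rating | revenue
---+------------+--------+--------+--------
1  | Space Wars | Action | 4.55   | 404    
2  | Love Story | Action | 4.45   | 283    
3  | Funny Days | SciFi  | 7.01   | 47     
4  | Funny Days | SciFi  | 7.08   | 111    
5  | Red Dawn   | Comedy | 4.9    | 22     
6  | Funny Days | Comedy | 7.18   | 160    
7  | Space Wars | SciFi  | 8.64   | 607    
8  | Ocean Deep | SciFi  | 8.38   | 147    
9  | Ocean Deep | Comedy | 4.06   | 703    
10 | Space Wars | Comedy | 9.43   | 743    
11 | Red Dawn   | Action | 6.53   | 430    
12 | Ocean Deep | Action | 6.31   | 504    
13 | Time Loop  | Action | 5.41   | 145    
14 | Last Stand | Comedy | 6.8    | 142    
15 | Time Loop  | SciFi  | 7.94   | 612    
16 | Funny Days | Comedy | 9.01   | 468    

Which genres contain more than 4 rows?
SELECT genre, COUNT(*) as cnt
FROM movies
GROUP BY genre
HAVING COUNT(*) > 4

Result:
  Action: 5
  Comedy: 6
  SciFi: 5

Note: HAVING filters groups after aggregation, WHERE filters rows before.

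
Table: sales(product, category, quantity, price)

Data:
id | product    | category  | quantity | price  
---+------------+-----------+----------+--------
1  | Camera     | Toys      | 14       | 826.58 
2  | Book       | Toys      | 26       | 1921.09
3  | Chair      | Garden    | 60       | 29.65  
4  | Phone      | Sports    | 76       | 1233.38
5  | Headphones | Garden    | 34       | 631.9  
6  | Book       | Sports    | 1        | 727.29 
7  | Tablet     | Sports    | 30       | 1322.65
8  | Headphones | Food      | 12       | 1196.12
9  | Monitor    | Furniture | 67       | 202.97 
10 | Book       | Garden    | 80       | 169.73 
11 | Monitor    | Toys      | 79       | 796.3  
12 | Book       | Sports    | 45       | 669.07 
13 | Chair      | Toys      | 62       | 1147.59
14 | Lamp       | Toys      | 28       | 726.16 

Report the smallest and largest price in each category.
SELECT category, MIN(price), MAX(price)
FROM sales
GROUP BY category

Result:
  Food: min=1196.12, max=1196.12
  Furniture: min=202.97, max=202.97
  Garden: min=29.65, max=631.90
  Sports: min=669.07, max=1322.65
  Toys: min=726.16, max=1921.09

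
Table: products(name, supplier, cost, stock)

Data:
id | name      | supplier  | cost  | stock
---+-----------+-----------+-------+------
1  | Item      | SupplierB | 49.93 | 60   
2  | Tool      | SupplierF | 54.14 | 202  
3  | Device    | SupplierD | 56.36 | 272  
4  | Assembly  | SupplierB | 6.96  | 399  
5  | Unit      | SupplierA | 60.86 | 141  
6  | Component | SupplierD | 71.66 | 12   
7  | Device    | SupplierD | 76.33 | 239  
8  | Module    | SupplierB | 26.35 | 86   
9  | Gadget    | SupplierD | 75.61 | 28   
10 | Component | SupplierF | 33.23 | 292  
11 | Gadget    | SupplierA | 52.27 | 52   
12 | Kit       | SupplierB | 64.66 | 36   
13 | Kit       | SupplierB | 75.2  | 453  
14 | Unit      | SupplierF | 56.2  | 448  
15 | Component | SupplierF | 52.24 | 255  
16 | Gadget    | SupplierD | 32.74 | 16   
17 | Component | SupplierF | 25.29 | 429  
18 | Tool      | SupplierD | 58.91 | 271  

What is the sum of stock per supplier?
SELECT supplier, SUM(stock) as result
FROM products
GROUP BY supplier

Result:
  SupplierA: 193
  SupplierB: 1034
  SupplierD: 838
  SupplierF: 1626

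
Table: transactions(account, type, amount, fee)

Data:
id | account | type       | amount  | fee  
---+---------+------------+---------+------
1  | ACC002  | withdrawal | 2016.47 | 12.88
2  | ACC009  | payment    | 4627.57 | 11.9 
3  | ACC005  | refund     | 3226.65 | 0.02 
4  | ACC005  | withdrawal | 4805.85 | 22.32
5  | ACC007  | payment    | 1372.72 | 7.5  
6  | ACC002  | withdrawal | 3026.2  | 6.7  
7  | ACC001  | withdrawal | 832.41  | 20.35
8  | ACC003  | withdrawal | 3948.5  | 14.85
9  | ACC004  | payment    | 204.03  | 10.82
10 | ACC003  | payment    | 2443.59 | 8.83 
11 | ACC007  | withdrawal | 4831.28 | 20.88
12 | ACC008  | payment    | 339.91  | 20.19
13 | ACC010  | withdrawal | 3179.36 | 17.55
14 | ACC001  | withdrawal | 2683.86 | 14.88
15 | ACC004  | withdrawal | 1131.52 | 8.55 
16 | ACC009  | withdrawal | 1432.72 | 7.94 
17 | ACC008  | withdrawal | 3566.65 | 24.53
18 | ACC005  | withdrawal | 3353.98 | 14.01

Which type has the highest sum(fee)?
SELECT type, SUM(fee) as val
FROM transactions
GROUP BY type
ORDER BY val DESC
LIMIT 1

Result: withdrawal with sum(fee) = 185.44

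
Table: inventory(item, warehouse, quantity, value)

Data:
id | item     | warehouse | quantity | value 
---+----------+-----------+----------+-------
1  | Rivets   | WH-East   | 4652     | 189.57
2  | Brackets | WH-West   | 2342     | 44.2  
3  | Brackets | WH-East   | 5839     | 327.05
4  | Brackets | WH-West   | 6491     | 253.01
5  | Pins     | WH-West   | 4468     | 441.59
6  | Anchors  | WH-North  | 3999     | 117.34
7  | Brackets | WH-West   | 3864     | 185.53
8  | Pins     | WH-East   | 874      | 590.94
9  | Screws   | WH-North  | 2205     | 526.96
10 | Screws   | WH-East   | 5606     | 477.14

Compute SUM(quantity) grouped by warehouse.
SELECT warehouse, SUM(quantity) as result
FROM inventory
GROUP BY warehouse

Result:
  WH-East: 16971
  WH-North: 6204
  WH-West: 17165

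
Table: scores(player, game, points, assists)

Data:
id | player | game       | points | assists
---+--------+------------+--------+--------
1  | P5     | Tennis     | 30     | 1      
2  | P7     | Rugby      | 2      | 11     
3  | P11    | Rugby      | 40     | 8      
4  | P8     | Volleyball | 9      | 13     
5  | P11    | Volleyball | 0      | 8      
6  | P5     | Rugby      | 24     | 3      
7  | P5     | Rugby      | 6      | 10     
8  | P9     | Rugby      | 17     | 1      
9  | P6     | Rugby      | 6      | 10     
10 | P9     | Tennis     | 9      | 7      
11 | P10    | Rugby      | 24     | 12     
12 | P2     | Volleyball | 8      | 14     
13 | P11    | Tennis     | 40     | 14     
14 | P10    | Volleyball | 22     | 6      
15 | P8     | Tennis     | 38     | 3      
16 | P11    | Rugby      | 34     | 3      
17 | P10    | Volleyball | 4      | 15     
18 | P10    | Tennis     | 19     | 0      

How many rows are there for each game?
SELECT game, COUNT(*) as count
FROM scores
GROUP BY game

Result:
  Rugby: 8
  Tennis: 5
  Volleyball: 5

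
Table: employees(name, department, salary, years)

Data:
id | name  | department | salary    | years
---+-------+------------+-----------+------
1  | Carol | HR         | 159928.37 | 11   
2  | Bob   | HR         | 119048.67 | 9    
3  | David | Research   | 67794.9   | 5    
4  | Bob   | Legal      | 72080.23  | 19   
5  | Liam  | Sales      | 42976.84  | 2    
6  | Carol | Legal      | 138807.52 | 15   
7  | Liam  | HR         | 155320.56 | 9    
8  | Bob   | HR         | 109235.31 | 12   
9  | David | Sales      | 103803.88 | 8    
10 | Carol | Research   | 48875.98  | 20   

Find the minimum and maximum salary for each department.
SELECT department, MIN(salary), MAX(salary)
FROM employees
GROUP BY department

Result:
  HR: min=109235.31, max=159928.37
  Legal: min=72080.23, max=138807.52
  Research: min=48875.98, max=67794.90
  Sales: min=42976.84, max=103803.88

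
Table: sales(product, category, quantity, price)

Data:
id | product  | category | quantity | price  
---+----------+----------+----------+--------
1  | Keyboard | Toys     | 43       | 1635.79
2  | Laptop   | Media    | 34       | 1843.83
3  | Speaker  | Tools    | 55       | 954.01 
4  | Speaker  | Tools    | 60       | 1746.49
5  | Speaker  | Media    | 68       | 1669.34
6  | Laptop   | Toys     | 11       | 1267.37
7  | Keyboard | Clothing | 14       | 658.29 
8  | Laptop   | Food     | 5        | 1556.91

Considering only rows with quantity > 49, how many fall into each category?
SELECT category, COUNT(*)
FROM sales
WHERE quantity > 49
GROUP BY category

Note: WHERE filters rows before grouping.

Result:
  Media: 1
  Tools: 2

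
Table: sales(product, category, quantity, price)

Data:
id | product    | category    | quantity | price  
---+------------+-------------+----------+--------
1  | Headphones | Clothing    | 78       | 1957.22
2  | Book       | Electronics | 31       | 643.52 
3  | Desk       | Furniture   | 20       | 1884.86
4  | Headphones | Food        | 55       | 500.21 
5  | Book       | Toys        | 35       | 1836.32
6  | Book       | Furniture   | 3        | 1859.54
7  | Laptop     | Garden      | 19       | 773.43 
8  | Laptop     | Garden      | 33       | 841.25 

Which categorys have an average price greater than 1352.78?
SELECT category, AVG(price)
FROM sales
GROUP BY category
HAVING AVG(price) > 1352.78

Result:
  Clothing: avg=1957.22
  Furniture: avg=1872.20
  Toys: avg=1836.32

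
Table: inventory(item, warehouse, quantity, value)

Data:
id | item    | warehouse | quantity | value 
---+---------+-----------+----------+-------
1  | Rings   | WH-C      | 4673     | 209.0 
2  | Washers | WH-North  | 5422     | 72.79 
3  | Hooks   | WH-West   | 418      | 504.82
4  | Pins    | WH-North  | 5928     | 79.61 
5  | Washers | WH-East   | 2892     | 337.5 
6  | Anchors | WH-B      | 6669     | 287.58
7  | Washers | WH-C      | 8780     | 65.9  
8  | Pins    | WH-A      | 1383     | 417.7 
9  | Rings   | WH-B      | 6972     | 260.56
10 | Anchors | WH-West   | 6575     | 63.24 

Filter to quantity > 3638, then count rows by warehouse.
SELECT warehouse, COUNT(*)
FROM inventory
WHERE quantity > 3638
GROUP BY warehouse

Note: WHERE filters rows before grouping.

Result:
  WH-B: 2
  WH-C: 2
  WH-North: 2
  WH-West: 1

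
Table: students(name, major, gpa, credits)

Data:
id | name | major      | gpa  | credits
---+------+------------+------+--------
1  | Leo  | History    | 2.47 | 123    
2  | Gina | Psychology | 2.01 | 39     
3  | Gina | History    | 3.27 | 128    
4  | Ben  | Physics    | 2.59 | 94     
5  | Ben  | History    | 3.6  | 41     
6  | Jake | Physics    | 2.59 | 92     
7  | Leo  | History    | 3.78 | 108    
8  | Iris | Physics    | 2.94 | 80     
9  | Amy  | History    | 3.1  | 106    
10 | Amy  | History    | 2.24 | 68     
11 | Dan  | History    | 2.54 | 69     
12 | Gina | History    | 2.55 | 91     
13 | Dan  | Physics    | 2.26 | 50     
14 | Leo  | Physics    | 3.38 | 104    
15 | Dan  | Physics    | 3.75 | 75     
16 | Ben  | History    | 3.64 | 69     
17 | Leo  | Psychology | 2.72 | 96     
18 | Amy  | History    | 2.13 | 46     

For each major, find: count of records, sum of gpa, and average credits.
SELECT major,
       COUNT(*) as cnt,
       SUM(gpa) as total_gpa,
       AVG(credits) as avg_credits
FROM students
GROUP BY major

Result:
  History: 10 records, 29.32 total gpa, 84.90 avg credits
  Physics: 6 records, 17.51 total gpa, 82.50 avg credits
  Psychology: 2 records, 4.73 total gpa, 67.50 avg credits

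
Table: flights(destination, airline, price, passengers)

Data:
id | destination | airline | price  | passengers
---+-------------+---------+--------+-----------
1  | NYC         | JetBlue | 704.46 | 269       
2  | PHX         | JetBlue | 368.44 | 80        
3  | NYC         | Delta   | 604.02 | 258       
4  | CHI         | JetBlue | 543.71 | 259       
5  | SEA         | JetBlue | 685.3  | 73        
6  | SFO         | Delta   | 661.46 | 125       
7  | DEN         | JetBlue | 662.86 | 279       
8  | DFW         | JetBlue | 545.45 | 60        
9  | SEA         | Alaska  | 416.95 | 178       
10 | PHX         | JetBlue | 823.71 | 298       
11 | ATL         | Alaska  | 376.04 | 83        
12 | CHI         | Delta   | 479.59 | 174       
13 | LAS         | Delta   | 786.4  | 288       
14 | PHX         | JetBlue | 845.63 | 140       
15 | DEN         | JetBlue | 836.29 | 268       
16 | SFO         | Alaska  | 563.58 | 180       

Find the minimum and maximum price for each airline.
SELECT airline, MIN(price), MAX(price)
FROM flights
GROUP BY airline

Result:
  Alaska: min=376.04, max=563.58
  Delta: min=479.59, max=786.40
  JetBlue: min=368.44, max=845.63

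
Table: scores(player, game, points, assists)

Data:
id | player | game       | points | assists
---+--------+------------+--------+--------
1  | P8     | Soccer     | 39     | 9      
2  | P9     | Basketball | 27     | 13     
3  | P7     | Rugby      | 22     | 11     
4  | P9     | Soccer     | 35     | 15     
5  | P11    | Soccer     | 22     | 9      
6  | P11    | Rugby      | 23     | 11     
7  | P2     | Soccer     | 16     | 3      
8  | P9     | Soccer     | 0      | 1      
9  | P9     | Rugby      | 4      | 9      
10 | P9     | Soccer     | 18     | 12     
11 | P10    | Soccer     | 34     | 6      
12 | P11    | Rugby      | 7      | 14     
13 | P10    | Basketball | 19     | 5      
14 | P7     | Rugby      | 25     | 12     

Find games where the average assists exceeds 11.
SELECT game, AVG(assists)
FROM scores
GROUP BY game
HAVING AVG(assists) > 11

Result:
  Rugby: avg=11.40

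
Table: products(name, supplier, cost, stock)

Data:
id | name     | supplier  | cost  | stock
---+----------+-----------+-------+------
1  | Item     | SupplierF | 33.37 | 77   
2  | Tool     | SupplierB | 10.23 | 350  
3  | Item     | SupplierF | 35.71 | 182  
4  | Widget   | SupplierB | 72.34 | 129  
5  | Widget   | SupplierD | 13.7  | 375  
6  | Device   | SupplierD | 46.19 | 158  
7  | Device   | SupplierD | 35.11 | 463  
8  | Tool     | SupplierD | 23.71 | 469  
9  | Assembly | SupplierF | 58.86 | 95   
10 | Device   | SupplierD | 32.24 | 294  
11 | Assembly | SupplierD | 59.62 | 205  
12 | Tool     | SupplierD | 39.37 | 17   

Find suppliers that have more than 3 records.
SELECT supplier, COUNT(*) as cnt
FROM products
GROUP BY supplier
HAVING COUNT(*) > 3

Result:
  SupplierD: 7

Note: HAVING filters groups after aggregation, WHERE filters rows before.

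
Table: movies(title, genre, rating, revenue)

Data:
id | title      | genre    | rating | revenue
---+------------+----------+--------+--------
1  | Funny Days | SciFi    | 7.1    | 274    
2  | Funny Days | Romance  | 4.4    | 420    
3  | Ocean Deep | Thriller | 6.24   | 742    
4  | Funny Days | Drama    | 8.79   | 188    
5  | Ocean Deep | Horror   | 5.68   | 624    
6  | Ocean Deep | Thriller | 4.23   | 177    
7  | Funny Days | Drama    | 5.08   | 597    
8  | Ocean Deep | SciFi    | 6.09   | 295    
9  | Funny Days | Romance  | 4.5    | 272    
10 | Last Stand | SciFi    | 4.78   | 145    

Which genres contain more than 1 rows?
SELECT genre, COUNT(*) as cnt
FROM movies
GROUP BY genre
HAVING COUNT(*) > 1

Result:
  Drama: 2
  Romance: 2
  SciFi: 3
  Thriller: 2

Note: HAVING filters groups after aggregation, WHERE filters rows before.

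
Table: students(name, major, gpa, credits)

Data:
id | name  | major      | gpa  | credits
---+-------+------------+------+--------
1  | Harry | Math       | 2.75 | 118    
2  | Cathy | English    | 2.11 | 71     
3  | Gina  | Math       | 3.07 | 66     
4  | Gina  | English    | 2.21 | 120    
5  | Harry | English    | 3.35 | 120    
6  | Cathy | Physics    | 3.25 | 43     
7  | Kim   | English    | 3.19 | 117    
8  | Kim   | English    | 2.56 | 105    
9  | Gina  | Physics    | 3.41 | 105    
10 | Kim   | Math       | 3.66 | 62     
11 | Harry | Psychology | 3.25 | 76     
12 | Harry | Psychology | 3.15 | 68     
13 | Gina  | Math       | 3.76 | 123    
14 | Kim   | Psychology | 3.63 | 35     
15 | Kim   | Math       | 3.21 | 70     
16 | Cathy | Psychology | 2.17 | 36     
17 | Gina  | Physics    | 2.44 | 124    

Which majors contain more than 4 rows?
SELECT major, COUNT(*) as cnt
FROM students
GROUP BY major
HAVING COUNT(*) > 4

Result:
  English: 5
  Math: 5

Note: HAVING filters groups after aggregation, WHERE filters rows before.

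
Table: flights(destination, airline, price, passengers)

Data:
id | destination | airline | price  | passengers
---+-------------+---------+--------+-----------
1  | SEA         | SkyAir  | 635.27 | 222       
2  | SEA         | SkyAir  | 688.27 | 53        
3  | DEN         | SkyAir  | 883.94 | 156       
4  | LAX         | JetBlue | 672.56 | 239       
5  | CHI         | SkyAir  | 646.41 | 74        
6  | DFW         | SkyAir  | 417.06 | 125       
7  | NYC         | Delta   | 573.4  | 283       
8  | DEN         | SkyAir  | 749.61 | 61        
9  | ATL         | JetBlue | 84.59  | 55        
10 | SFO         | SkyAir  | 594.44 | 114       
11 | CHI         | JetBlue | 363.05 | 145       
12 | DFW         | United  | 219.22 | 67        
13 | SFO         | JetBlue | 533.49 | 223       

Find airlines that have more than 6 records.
SELECT airline, COUNT(*) as cnt
FROM flights
GROUP BY airline
HAVING COUNT(*) > 6

Result:
  SkyAir: 7

Note: HAVING filters groups after aggregation, WHERE filters rows before.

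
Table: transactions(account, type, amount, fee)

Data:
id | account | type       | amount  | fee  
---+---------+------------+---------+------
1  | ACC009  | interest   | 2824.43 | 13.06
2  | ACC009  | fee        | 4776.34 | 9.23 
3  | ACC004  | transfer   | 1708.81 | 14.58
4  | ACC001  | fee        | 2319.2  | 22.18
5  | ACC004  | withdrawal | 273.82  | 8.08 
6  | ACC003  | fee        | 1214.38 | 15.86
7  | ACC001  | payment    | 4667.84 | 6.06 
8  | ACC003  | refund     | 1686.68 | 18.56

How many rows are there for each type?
SELECT type, COUNT(*) as count
FROM transactions
GROUP BY type

Result:
  fee: 3
  interest: 1
  payment: 1
  refund: 1
  transfer: 1
  withdrawal: 1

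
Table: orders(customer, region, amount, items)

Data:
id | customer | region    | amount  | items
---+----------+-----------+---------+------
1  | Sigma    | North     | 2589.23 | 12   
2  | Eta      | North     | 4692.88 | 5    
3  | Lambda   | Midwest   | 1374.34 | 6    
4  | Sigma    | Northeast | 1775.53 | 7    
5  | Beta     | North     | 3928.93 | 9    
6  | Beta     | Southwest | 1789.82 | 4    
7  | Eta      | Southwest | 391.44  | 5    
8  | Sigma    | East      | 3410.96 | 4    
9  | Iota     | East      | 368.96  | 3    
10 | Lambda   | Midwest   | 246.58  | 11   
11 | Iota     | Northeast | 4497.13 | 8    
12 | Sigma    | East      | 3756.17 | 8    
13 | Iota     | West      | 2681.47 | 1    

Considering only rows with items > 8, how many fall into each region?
SELECT region, COUNT(*)
FROM orders
WHERE items > 8
GROUP BY region

Note: WHERE filters rows before grouping.

Result:
  Midwest: 1
  North: 2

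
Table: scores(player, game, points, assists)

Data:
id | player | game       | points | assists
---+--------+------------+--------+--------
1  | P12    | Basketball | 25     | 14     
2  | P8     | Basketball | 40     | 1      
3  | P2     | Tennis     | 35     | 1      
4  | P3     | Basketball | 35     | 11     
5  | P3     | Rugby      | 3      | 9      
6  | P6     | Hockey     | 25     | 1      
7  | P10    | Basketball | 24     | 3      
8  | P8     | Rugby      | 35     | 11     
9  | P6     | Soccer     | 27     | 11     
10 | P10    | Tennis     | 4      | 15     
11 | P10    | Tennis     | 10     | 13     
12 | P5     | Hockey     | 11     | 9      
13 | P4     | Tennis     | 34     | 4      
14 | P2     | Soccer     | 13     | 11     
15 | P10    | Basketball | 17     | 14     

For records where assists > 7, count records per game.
SELECT game, COUNT(*)
FROM scores
WHERE assists > 7
GROUP BY game

Note: WHERE filters rows before grouping.

Result:
  Basketball: 3
  Hockey: 1
  Rugby: 2
  Soccer: 2
  Tennis: 2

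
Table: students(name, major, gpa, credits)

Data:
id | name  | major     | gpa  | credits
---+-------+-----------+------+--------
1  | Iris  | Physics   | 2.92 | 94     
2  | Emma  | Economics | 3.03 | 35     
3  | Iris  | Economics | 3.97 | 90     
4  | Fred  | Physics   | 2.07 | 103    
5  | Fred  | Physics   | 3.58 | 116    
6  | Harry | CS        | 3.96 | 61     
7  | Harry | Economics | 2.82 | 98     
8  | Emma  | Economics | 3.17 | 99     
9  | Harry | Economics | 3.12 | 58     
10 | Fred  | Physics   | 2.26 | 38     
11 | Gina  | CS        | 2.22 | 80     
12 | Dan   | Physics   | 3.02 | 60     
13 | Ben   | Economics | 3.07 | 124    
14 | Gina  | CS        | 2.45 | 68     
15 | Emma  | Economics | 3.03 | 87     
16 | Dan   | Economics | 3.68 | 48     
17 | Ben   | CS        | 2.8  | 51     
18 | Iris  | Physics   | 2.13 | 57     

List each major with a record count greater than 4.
SELECT major, COUNT(*) as cnt
FROM students
GROUP BY major
HAVING COUNT(*) > 4

Result:
  Economics: 8
  Physics: 6

Note: HAVING filters groups after aggregation, WHERE filters rows before.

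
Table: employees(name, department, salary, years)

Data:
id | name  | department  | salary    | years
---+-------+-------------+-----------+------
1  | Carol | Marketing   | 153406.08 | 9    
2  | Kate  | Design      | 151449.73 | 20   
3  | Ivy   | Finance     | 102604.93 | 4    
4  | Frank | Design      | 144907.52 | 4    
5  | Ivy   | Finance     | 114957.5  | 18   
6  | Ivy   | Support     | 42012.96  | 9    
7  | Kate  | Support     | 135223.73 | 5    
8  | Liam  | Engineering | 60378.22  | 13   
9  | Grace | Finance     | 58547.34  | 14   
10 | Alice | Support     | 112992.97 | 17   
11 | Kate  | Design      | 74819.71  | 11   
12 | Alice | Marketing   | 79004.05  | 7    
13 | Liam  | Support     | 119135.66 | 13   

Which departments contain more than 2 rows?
SELECT department, COUNT(*) as cnt
FROM employees
GROUP BY department
HAVING COUNT(*) > 2

Result:
  Design: 3
  Finance: 3
  Support: 4

Note: HAVING filters groups after aggregation, WHERE filters rows before.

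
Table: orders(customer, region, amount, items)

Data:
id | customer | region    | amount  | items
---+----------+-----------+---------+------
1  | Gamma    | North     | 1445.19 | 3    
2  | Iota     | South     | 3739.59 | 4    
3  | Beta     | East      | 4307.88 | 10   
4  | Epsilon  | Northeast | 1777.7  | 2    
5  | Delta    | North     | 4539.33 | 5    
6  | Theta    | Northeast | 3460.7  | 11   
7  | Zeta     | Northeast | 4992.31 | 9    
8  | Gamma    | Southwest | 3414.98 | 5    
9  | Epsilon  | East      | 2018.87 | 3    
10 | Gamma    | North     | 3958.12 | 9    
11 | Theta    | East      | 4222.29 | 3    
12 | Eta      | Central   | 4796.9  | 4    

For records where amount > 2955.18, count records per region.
SELECT region, COUNT(*)
FROM orders
WHERE amount > 2955.18
GROUP BY region

Note: WHERE filters rows before grouping.

Result:
  Central: 1
  East: 2
  North: 2
  Northeast: 2
  South: 1
  Southwest: 1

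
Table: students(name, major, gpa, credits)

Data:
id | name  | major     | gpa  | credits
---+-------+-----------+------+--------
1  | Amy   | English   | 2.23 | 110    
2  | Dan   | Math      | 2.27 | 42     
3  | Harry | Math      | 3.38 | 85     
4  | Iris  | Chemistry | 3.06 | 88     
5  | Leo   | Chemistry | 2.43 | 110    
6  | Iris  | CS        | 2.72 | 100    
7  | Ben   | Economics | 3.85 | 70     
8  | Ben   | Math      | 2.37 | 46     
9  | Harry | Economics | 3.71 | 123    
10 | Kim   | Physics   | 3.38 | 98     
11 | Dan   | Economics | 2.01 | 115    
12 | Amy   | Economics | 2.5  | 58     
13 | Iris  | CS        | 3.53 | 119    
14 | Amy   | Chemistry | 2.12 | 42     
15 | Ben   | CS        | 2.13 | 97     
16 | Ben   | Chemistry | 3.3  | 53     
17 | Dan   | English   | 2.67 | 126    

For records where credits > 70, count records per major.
SELECT major, COUNT(*)
FROM students
WHERE credits > 70
GROUP BY major

Note: WHERE filters rows before grouping.

Result:
  CS: 3
  Chemistry: 2
  Economics: 2
  English: 2
  Math: 1
  Physics: 1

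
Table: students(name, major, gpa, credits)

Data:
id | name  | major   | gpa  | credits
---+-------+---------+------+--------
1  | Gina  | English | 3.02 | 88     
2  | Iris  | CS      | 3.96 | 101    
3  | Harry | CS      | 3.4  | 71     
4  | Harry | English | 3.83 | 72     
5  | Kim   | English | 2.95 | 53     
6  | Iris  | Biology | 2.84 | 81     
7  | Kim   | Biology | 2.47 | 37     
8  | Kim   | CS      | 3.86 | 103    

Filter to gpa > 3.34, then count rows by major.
SELECT major, COUNT(*)
FROM students
WHERE gpa > 3.34
GROUP BY major

Note: WHERE filters rows before grouping.

Result:
  CS: 3
  English: 1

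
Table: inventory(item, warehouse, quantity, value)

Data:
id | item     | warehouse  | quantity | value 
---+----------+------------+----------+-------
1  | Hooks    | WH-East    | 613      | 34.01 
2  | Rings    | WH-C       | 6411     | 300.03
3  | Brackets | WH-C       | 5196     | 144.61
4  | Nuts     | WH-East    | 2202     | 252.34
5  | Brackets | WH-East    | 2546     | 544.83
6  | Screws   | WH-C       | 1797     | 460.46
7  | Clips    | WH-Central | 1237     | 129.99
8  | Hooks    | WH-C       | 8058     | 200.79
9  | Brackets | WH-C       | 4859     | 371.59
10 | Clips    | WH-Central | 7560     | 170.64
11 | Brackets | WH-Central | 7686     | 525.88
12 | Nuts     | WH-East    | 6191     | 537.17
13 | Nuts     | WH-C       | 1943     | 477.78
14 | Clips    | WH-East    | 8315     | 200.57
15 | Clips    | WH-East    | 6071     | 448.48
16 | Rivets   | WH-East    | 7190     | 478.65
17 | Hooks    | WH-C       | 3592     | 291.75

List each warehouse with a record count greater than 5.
SELECT warehouse, COUNT(*) as cnt
FROM inventory
GROUP BY warehouse
HAVING COUNT(*) > 5

Result:
  WH-C: 7
  WH-East: 7

Note: HAVING filters groups after aggregation, WHERE filters rows before.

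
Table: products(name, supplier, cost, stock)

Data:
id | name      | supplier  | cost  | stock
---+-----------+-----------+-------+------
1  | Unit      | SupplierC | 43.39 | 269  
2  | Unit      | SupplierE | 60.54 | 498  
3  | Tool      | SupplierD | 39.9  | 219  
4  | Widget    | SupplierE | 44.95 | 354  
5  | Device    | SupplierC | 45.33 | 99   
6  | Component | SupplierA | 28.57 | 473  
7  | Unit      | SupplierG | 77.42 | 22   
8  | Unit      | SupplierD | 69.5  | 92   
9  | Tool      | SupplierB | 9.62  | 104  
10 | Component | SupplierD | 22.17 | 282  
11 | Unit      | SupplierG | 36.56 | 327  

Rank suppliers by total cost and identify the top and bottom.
SELECT supplier, SUM(cost)
FROM products
GROUP BY supplier
ORDER BY SUM(cost)

All groups:
  SupplierB: 9.62
  SupplierA: 28.57
  SupplierC: 88.72
  SupplierE: 105.49
  SupplierG: 113.98
  SupplierD: 131.57

Highest: SupplierD (131.57)
Lowest: SupplierB (9.62)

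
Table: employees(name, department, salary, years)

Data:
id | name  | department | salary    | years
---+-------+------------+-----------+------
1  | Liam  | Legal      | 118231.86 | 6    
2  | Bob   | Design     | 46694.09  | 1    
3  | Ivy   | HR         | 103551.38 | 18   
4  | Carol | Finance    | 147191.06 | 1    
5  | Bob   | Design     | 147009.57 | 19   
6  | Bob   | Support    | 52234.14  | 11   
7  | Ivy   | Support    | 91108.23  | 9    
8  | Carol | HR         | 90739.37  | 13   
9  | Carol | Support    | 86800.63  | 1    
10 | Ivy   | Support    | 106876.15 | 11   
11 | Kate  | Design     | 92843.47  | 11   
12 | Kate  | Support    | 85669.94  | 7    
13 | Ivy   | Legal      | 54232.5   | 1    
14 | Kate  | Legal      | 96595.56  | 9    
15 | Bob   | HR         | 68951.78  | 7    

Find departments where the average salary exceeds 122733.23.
SELECT department, AVG(salary)
FROM employees
GROUP BY department
HAVING AVG(salary) > 122733.23

Result:
  Finance: avg=147191.06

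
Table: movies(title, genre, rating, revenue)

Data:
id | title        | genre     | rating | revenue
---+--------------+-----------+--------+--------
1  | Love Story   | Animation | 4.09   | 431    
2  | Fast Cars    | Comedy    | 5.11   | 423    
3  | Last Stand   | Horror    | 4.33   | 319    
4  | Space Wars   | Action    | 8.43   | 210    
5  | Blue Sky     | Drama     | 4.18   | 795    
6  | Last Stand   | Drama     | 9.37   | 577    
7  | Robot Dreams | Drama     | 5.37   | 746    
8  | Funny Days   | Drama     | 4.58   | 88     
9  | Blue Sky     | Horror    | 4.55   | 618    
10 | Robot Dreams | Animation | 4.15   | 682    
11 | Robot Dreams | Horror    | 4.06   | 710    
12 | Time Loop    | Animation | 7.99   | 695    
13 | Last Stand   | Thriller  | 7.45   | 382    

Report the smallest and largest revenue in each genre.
SELECT genre, MIN(revenue), MAX(revenue)
FROM movies
GROUP BY genre

Result:
  Action: min=210, max=210
  Animation: min=431, max=695
  Comedy: min=423, max=423
  Drama: min=88, max=795
  Horror: min=319, max=710
  Thriller: min=382, max=382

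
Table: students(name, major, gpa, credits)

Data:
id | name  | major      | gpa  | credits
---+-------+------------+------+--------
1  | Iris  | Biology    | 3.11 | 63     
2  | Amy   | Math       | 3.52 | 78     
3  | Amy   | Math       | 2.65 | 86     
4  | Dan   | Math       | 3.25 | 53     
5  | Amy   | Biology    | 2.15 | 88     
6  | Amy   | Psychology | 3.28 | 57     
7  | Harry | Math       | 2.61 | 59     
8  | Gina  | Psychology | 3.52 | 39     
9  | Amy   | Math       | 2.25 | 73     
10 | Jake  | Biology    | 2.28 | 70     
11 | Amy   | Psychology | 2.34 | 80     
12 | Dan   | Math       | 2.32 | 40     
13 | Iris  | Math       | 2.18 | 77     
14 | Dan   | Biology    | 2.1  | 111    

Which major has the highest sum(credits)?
SELECT major, SUM(credits) as val
FROM students
GROUP BY major
ORDER BY val DESC
LIMIT 1

Result: Math with sum(credits) = 466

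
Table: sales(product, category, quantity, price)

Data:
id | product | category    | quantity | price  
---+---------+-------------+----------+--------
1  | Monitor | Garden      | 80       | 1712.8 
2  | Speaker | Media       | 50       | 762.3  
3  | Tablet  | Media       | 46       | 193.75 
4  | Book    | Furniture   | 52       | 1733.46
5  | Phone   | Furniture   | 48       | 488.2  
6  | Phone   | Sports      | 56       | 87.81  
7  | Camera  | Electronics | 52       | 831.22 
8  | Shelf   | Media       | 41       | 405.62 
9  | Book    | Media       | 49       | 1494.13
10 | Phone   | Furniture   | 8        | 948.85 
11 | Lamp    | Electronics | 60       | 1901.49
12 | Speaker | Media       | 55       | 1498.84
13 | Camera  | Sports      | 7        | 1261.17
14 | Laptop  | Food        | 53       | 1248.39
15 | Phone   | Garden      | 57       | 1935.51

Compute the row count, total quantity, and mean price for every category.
SELECT category,
       COUNT(*) as cnt,
       SUM(quantity) as total_quantity,
       AVG(price) as avg_price
FROM sales
GROUP BY category

Result:
  Electronics: 2 records, 112 total quantity, 1366.36 avg price
  Food: 1 records, 53 total quantity, 1248.39 avg price
  Furniture: 3 records, 108 total quantity, 1056.84 avg price
  Garden: 2 records, 137 total quantity, 1824.16 avg price
  Media: 5 records, 241 total quantity, 870.93 avg price
  Sports: 2 records, 63 total quantity, 674.49 avg price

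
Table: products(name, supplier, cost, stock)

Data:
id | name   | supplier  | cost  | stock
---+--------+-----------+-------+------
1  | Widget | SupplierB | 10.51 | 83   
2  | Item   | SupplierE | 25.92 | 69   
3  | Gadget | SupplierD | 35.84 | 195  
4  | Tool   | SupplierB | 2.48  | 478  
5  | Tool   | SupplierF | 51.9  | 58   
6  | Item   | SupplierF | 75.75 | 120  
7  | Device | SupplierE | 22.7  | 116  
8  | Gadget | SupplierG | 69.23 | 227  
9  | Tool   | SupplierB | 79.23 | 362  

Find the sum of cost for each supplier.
SELECT supplier, SUM(cost) as result
FROM products
GROUP BY supplier

Result:
  SupplierB: 92.22
  SupplierD: 35.84
  SupplierE: 48.62
  SupplierF: 127.65
  SupplierG: 69.23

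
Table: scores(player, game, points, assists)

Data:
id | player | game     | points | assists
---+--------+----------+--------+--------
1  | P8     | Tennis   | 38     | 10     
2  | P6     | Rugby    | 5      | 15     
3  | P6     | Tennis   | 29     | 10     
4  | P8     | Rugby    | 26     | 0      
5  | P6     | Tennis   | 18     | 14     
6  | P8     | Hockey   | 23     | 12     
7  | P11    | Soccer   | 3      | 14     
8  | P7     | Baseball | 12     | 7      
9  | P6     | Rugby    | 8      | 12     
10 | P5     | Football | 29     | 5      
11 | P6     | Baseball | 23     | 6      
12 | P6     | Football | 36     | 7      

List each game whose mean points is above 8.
SELECT game, AVG(points)
FROM scores
GROUP BY game
HAVING AVG(points) > 8

Result:
  Baseball: avg=17.50
  Football: avg=32.50
  Hockey: avg=23.00
  Rugby: avg=13.00
  Tennis: avg=28.33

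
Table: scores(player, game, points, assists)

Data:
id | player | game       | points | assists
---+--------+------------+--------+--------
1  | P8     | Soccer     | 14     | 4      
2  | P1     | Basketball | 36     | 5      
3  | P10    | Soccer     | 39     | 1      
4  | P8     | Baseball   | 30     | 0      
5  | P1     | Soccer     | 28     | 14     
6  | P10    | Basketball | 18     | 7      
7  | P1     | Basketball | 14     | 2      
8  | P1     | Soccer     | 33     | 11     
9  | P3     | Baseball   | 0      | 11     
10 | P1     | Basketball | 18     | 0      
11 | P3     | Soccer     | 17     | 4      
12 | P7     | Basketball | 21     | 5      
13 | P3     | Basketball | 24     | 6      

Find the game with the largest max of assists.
SELECT game, MAX(assists) as val
FROM scores
GROUP BY game
ORDER BY val DESC
LIMIT 1

Result: Soccer with max(assists) = 14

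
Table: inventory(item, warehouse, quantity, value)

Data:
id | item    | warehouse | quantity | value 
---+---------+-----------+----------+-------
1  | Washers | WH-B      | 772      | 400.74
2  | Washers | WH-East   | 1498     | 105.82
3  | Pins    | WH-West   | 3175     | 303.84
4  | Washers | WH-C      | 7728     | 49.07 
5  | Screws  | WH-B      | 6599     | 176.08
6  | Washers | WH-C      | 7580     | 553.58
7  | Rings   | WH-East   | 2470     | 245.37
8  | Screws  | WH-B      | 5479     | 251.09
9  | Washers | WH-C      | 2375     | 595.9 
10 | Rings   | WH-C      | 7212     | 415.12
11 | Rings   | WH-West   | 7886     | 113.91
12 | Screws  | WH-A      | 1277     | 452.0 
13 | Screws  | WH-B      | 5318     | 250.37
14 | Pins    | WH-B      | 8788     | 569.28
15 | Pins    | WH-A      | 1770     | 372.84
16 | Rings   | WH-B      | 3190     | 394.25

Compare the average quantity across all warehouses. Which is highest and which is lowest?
SELECT warehouse, AVG(quantity)
FROM inventory
GROUP BY warehouse
ORDER BY AVG(quantity)

All groups:
  WH-A: 1523.50
  WH-East: 1984.00
  WH-B: 5024.33
  WH-West: 5530.50
  WH-C: 6223.75

Highest: WH-C (6223.75)
Lowest: WH-A (1523.50)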